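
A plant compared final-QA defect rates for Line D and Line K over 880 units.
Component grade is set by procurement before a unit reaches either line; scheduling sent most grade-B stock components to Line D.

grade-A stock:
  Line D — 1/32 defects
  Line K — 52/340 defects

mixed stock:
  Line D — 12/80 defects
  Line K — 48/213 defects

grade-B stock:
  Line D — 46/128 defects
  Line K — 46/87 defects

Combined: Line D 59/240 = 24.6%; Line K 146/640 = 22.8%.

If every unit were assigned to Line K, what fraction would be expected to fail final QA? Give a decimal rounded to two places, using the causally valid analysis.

Since component grade is a pre-existing factor (not a product of the line) and it affects the outcome on its own, it is a confounder. The stratified rates, not the pooled rate, identify the causal effect.
Standardising Line K to the population component grade mix: 0.423·52/340 + 0.333·48/213 + 0.244·46/87 = 0.269.

0.27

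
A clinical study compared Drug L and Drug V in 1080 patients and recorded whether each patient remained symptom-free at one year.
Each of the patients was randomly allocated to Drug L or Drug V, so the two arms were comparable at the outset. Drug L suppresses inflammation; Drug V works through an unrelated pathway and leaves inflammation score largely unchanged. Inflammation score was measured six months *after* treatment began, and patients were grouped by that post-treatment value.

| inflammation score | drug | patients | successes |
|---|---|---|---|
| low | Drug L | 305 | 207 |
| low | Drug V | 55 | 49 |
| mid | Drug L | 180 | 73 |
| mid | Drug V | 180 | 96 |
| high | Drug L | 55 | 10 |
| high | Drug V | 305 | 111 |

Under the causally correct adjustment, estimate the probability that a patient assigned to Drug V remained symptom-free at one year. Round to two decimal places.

Because the drug influences inflammation score, inflammation score is a post-treatment mediator, not a confounder. Stratifying on it would bias the estimate; the causal effect is the crude pooled difference.
So P(outcome | do(Drug V)) is just the pooled rate for Drug V: 256/540 = 0.474.

0.47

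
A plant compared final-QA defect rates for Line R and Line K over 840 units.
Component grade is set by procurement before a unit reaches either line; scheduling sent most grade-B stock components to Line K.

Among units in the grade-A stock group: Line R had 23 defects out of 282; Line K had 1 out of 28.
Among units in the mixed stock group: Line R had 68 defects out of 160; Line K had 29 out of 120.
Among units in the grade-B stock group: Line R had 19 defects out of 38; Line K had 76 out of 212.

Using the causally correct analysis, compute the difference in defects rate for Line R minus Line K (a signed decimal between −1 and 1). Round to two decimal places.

+0.12

Since component grade is a pre-existing factor (not a product of the line) and it affects the outcome on its own, it is a confounder. The stratified rates, not the pooled rate, identify the causal effect.
Adjusting over the population distribution of component grade: 0.369·(0.082−0.036) + 0.333·(0.425−0.242) + 0.298·(0.500−0.358) = +0.120.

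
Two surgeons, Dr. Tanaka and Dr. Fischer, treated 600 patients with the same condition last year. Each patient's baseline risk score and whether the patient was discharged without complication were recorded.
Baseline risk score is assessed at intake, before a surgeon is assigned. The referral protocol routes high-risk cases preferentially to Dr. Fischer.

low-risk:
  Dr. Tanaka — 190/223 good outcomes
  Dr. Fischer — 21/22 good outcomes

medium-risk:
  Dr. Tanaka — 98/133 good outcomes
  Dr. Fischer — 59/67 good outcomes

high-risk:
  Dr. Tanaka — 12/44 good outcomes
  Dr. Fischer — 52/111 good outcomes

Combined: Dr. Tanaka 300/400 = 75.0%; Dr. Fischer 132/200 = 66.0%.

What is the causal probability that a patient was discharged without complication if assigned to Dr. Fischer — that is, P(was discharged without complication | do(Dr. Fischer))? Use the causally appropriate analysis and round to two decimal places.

The imbalance in baseline risk score arose from how patients were allocated, not from anything the surgeon did; and baseline risk score independently affects the outcome. The pooled gap is confounded — condition on baseline risk score.
Standardising Dr. Fischer to the population baseline risk score mix: 0.408·21/22 + 0.333·59/67 + 0.258·52/111 = 0.804.

0.80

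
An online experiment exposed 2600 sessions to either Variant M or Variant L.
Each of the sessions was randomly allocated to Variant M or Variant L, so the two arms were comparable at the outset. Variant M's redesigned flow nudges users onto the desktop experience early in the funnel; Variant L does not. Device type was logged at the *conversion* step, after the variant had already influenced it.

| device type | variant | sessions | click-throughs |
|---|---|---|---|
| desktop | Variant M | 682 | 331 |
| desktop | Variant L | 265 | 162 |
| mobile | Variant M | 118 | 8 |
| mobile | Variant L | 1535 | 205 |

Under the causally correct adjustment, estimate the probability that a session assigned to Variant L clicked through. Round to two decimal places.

0.20

Because the variant influences device type, device type is a post-treatment mediator, not a confounder. Stratifying on it would bias the estimate; the causal effect is the crude pooled difference.
So P(outcome | do(Variant L)) is just the pooled rate for Variant L: 367/1800 = 0.204.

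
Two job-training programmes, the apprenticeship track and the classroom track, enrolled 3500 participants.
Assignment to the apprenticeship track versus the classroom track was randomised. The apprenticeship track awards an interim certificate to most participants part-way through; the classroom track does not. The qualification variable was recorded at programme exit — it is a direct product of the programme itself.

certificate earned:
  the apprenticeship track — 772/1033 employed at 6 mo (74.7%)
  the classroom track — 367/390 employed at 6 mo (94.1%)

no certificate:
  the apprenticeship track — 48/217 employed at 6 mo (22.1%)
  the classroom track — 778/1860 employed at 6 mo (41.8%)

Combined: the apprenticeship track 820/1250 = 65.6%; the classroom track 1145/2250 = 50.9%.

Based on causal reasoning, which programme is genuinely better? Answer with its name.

The distribution of qualification attained during the programme is itself part of what the programme does — it is an intermediate outcome. Holding it fixed would remove that part of the effect; the total effect is the pooled difference.
Pooled: the apprenticeship track 65.6% vs the classroom track 50.9%; the apprenticeship track is higher overall.

the apprenticeship track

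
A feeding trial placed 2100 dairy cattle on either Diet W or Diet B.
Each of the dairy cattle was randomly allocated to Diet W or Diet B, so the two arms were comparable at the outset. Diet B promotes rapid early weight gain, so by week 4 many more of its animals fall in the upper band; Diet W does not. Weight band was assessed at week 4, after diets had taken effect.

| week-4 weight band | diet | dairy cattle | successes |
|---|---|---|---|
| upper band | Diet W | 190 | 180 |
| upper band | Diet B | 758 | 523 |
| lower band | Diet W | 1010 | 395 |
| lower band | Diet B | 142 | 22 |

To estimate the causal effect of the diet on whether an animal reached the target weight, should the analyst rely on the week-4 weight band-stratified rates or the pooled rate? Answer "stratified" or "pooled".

pooled

The distribution of week-4 weight band is itself part of what the diet does — it is an intermediate outcome. Holding it fixed would remove that part of the effect; the total effect is the pooled difference.
Pooled: Diet W 47.9% vs Diet B 60.6%; Diet B is higher overall.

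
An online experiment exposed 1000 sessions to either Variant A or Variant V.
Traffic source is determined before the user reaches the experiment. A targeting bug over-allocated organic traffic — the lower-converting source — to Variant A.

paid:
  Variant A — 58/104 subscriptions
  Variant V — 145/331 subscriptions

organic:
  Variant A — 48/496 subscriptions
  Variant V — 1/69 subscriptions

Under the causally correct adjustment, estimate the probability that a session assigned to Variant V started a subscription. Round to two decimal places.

0.20

Nothing the variant does changes traffic source; the imbalance is an allocation artefact. With traffic source also predicting the outcome, the pooled figure is confounded, and the within-stratum comparison is the causal one.
Standardising Variant V to the population traffic source mix: 0.435·145/331 + 0.565·1/69 = 0.199.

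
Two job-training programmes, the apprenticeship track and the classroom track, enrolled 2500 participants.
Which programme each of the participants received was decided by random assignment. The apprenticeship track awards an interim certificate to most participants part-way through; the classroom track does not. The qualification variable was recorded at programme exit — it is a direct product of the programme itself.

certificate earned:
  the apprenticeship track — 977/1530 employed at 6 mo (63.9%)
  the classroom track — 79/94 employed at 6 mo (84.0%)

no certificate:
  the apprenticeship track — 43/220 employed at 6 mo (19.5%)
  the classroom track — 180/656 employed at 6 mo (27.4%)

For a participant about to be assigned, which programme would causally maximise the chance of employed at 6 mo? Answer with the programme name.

the apprenticeship track

Qualification attained during the programme is recorded after the programme and is itself shifted by it — it sits on the causal path from programme to outcome. Conditioning on a mediator would strip out part of the effect we want; the pooled comparison gives the total causal effect.
Pooled: the apprenticeship track 58.3% vs the classroom track 34.5%; the apprenticeship track is higher overall.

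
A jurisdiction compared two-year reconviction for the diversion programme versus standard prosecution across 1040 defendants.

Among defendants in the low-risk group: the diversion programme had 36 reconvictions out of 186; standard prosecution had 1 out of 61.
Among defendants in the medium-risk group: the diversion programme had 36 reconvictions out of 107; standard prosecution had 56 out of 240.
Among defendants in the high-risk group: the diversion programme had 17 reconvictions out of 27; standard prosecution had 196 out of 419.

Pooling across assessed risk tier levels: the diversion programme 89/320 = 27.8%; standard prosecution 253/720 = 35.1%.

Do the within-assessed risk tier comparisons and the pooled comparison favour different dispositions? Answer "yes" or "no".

yes

Within each assessed risk tier level (low-risk 19.4% vs 1.6%; medium-risk 33.6% vs 23.3%; high-risk 63.0% vs 46.8%), standard prosecution has the lower rate every time. Pooled: 27.8% vs 35.1% — the diversion programme has the lower rate overall. The two comparisons disagree.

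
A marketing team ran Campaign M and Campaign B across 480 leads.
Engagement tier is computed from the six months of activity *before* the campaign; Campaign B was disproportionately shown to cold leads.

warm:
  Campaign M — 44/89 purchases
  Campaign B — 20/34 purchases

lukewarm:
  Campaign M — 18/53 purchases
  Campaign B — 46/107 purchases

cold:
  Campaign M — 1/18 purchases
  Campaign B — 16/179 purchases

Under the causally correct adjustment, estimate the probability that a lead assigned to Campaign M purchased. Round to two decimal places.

Engagement tier differs across campaigns for reasons unrelated to any effect of the campaign itself, and it separately predicts the outcome — a classic confounder. We must compare within engagement tier levels.
Standardising Campaign M to the population engagement tier mix: 0.256·44/89 + 0.333·18/53 + 0.410·1/18 = 0.263.

0.26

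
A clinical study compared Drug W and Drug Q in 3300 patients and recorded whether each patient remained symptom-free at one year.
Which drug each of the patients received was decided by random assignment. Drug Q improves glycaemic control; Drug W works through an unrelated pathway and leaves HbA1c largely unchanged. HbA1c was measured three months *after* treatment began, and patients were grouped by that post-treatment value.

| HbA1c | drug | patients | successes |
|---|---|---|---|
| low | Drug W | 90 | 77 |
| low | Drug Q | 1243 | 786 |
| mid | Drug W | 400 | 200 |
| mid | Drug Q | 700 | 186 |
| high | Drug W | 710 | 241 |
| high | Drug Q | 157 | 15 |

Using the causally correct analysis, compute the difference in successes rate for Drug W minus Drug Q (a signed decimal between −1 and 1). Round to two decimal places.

HbA1c is downstream of the drug. One should not condition on a consequence of treatment, so the overall rates are the right comparison.
The causal difference is the pooled difference: 0.432 − 0.470 = -0.038.

-0.04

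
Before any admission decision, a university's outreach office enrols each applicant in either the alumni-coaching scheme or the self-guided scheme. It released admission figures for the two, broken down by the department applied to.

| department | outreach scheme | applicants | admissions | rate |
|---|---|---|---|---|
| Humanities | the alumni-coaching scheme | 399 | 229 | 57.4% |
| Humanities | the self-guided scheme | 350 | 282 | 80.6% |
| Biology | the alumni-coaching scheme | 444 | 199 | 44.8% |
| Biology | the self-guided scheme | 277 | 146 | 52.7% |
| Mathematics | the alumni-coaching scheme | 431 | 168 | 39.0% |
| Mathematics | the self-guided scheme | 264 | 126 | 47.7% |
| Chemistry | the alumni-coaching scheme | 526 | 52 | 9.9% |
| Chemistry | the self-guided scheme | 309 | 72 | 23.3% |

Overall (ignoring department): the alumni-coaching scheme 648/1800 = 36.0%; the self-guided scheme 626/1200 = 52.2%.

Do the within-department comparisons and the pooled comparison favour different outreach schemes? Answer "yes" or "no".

no

Within each department level (Humanities 57.4% vs 80.6%; Biology 44.8% vs 52.7%; Mathematics 39.0% vs 47.7%; Chemistry 9.9% vs 23.3%), the self-guided scheme has the higher rate every time. Pooled: 36.0% vs 52.2% — the self-guided scheme has the higher rate overall. They agree.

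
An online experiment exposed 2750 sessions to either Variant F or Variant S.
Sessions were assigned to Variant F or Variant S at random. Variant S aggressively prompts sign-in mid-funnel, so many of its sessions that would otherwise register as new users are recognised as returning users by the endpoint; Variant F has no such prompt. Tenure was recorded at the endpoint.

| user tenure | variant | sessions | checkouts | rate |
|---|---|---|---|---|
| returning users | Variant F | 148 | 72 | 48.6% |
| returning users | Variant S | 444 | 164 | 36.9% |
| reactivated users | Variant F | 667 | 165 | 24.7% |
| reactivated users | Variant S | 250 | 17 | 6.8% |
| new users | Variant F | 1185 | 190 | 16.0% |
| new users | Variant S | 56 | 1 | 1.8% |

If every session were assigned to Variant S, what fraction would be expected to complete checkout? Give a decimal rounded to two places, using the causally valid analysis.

User tenure is recorded after the variant and is itself shifted by it — it sits on the causal path from variant to outcome. Conditioning on a mediator would strip out part of the effect we want; the pooled comparison gives the total causal effect.
So P(outcome | do(Variant S)) is just the pooled rate for Variant S: 182/750 = 0.243.

0.24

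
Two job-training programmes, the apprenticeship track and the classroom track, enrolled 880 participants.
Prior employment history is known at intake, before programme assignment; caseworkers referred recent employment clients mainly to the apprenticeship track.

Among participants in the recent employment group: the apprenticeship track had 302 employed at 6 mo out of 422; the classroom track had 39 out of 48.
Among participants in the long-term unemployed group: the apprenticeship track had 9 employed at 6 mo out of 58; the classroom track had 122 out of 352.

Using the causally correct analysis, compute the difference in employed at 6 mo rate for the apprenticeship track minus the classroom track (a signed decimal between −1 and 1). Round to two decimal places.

-0.14

Since prior employment history is a pre-existing factor (not a product of the programme) and it affects the outcome on its own, it is a confounder. The stratified rates, not the pooled rate, identify the causal effect.
Adjusting over the population distribution of prior employment history: 0.534·(0.716−0.812) + 0.466·(0.155−0.347) = -0.141.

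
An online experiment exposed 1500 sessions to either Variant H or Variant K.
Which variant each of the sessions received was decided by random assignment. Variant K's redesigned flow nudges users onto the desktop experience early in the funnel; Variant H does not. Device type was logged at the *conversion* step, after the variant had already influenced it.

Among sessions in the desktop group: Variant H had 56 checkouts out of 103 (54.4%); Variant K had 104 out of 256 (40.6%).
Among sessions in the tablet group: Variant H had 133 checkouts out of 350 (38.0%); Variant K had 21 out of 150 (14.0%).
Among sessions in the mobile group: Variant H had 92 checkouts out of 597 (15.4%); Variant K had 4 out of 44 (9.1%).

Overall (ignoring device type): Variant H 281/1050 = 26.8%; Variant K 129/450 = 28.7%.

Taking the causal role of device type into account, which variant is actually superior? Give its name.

Variant K

Within every device type level Variant H has the higher rate, yet pooled Variant K does — Simpson's reversal.
Device type here is a post-treatment variable shaped by the variant; conditioning on it would introduce bias rather than remove it. The overall comparison is the causal one.
Pooled: Variant H 26.8% vs Variant K 28.7%; Variant K is higher overall.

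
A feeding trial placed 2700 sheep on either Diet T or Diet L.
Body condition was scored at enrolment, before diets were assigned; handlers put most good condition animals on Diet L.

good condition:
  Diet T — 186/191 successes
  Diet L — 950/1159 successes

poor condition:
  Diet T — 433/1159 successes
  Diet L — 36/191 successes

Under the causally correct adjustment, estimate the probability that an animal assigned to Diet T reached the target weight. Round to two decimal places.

The imbalance in starting body condition arose from how sheep were allocated, not from anything the diet did; and starting body condition independently affects the outcome. The pooled gap is confounded — condition on starting body condition.
Standardising Diet T to the population starting body condition mix: 0.500·186/191 + 0.500·433/1159 = 0.674.

0.67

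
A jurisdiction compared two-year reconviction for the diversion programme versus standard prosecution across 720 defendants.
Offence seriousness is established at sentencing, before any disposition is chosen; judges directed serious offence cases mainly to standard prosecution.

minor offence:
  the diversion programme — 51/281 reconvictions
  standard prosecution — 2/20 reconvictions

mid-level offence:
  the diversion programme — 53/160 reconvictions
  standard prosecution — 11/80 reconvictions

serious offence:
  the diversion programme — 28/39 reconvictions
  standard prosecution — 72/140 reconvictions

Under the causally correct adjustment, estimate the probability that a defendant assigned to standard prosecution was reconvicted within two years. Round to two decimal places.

standard prosecution is lower inside every offence seriousness stratum but the diversion programme is lower in aggregate. Whether to stratify depends on how offence seriousness relates to the disposition.
Nothing the disposition does changes offence seriousness; the imbalance is an allocation artefact. With offence seriousness also predicting the outcome, the pooled figure is confounded, and the within-stratum comparison is the causal one.
Standardising standard prosecution to the population offence seriousness mix: 0.418·2/20 + 0.333·11/80 + 0.249·72/140 = 0.215.

0.22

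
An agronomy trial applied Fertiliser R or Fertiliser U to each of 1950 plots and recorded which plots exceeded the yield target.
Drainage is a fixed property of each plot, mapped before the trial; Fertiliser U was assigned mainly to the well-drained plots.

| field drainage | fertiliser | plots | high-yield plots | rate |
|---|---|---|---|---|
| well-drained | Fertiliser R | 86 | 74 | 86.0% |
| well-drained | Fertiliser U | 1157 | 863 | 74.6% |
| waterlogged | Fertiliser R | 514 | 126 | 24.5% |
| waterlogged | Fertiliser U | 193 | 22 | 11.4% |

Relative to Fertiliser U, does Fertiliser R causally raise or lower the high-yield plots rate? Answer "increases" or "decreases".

The imbalance in field drainage arose from how plots were allocated, not from anything the fertiliser did; and field drainage independently affects the outcome. The pooled gap is confounded — condition on field drainage.
Within each level — well-drained: 86.0% vs 74.6%; waterlogged: 24.5% vs 11.4% — Fertiliser R is higher every time.

increases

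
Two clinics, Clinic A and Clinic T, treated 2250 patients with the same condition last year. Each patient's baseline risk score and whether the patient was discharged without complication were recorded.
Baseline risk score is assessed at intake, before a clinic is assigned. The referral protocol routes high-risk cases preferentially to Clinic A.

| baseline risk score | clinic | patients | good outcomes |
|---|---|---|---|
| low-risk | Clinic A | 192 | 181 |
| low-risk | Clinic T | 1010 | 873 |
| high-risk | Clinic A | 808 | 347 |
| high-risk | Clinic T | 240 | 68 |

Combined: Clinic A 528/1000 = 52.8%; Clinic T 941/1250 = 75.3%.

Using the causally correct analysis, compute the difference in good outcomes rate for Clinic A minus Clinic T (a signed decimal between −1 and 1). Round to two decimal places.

+0.11

The stratified and pooled comparisons disagree (Clinic A wins within each baseline risk score; Clinic T wins overall), so the answer turns on the causal role of baseline risk score.
Baseline risk score differs across clinics for reasons unrelated to any effect of the clinic itself, and it separately predicts the outcome — a classic confounder. We must compare within baseline risk score levels.
Adjusting over the population distribution of baseline risk score: 0.534·(0.943−0.864) + 0.466·(0.429−0.283) = +0.110.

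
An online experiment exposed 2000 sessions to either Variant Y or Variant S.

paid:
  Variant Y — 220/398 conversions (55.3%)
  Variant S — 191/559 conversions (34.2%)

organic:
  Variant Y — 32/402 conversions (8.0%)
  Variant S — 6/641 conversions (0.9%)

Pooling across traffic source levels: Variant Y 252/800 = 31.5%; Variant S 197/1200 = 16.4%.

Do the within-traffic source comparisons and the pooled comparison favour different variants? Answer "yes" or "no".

no

Within each traffic source level (paid 55.3% vs 34.2%; organic 8.0% vs 0.9%), Variant Y has the higher rate every time. Pooled: 31.5% vs 16.4% — Variant Y has the higher rate overall. They agree.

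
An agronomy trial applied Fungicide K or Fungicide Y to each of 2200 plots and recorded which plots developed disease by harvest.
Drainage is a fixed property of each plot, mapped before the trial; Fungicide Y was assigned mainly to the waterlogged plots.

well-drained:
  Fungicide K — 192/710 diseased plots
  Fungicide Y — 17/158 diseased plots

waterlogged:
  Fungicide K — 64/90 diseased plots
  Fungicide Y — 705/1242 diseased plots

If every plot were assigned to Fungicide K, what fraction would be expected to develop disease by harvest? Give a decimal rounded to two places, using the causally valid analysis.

0.54

The stratified and pooled comparisons disagree (Fungicide Y wins within each field drainage; Fungicide K wins overall), so the answer turns on the causal role of field drainage.
Nothing the fungicide does changes field drainage; the imbalance is an allocation artefact. With field drainage also predicting the outcome, the pooled figure is confounded, and the within-stratum comparison is the causal one.
Standardising Fungicide K to the population field drainage mix: 0.395·192/710 + 0.605·64/90 = 0.537.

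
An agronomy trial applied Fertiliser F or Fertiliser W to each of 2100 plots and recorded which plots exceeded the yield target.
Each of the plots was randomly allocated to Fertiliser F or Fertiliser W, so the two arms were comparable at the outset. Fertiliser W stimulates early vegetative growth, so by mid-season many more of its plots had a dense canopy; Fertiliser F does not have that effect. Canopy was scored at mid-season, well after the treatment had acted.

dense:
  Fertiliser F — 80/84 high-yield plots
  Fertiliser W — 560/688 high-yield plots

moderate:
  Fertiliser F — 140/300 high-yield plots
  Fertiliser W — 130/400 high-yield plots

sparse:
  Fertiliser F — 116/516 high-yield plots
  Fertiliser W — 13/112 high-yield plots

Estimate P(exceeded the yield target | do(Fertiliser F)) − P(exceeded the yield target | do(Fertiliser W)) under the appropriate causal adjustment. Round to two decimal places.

Mid-season canopy is recorded after the fertiliser and is itself shifted by it — it sits on the causal path from fertiliser to outcome. Conditioning on a mediator would strip out part of the effect we want; the pooled comparison gives the total causal effect.
The causal difference is the pooled difference: 0.373 − 0.586 = -0.212.

-0.21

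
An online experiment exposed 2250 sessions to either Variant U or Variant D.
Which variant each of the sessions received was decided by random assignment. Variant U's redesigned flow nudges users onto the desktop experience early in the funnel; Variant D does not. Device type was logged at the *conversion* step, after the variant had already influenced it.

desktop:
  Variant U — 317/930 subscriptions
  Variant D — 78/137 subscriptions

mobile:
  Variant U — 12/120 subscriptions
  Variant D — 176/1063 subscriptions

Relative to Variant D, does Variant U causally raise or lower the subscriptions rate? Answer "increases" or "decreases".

The stratified and pooled comparisons disagree (Variant D wins within each device type; Variant U wins overall), so the answer turns on the causal role of device type.
Device type is recorded after the variant and is itself shifted by it — it sits on the causal path from variant to outcome. Conditioning on a mediator would strip out part of the effect we want; the pooled comparison gives the total causal effect.
Pooled: Variant U 31.3% vs Variant D 21.2%; Variant U is higher overall.

increases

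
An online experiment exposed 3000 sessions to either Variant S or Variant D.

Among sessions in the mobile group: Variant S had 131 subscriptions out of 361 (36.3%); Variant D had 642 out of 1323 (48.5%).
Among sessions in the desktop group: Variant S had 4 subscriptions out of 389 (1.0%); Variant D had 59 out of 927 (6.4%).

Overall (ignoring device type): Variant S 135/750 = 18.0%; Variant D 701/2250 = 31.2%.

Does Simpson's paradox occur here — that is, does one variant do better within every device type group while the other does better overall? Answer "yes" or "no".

Within each device type level (mobile 36.3% vs 48.5%; desktop 1.0% vs 6.4%), Variant D has the higher rate every time. Pooled: 18.0% vs 31.2% — Variant D has the higher rate overall. They agree.

no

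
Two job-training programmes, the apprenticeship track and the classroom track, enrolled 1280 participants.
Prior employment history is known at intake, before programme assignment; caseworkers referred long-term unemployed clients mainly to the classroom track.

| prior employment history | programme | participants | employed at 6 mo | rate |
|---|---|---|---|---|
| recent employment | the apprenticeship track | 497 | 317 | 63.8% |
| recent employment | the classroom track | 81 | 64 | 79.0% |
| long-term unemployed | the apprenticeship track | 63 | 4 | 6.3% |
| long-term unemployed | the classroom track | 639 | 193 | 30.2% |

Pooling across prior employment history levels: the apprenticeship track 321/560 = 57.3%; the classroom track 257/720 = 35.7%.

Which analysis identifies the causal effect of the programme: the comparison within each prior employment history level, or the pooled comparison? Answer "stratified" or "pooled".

stratified

Since prior employment history is a pre-existing factor (not a product of the programme) and it affects the outcome on its own, it is a confounder. The stratified rates, not the pooled rate, identify the causal effect.
Within each level — recent employment: 63.8% vs 79.0%; long-term unemployed: 6.3% vs 30.2% — the classroom track is higher every time.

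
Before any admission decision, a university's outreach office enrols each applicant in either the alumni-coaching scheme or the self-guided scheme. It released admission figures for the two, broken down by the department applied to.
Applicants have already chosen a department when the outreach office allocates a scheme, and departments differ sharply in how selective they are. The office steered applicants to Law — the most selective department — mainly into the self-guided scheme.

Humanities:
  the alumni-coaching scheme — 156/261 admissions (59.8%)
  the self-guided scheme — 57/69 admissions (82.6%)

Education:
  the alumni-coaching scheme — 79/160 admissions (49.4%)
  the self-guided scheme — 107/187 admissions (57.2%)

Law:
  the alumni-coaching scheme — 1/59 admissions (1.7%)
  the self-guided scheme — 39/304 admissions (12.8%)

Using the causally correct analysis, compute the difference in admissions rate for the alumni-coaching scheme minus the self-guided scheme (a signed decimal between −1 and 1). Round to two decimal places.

-0.14

Department differs across outreach schemes for reasons unrelated to any effect of the outreach scheme itself, and it separately predicts the outcome — a classic confounder. We must compare within department levels.
Adjusting over the population distribution of department: 0.317·(0.598−0.826) + 0.334·(0.494−0.572) + 0.349·(0.017−0.128) = -0.138.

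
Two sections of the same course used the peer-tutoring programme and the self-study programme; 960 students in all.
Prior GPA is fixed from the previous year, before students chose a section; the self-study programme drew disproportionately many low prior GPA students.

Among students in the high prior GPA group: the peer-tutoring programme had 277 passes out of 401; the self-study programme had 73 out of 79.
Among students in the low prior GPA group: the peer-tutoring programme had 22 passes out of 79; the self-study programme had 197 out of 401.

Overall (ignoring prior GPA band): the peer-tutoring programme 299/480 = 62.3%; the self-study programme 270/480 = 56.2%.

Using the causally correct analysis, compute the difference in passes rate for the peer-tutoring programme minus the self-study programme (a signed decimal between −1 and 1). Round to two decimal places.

Here prior GPA band is a common cause — it drives both which teaching method a case falls under and the outcome. The crude comparison mixes populations; the stratum-specific rates are the causally relevant ones.
Adjusting over the population distribution of prior GPA band: 0.500·(0.691−0.924) + 0.500·(0.278−0.491) = -0.223.

-0.22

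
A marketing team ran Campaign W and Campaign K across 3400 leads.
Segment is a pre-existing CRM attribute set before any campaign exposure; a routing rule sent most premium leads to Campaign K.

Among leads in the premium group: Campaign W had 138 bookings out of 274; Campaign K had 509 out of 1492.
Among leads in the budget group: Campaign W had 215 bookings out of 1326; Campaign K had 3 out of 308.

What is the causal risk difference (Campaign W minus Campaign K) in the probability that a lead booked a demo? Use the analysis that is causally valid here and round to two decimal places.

Nothing the campaign does changes customer segment; the imbalance is an allocation artefact. With customer segment also predicting the outcome, the pooled figure is confounded, and the within-stratum comparison is the causal one.
Adjusting over the population distribution of customer segment: 0.519·(0.504−0.341) + 0.481·(0.162−0.010) = +0.158.

+0.16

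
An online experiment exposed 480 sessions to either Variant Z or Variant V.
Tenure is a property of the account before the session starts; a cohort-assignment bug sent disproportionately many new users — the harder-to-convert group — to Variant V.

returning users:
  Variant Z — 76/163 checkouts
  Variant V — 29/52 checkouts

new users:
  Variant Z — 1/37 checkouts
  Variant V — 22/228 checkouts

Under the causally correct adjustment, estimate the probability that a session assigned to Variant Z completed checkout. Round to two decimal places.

The user tenure-specific comparison favours Variant V throughout, but the pooled figures favour Variant Z. The question is whether to condition on user tenure.
User tenure differs across variants for reasons unrelated to any effect of the variant itself, and it separately predicts the outcome — a classic confounder. We must compare within user tenure levels.
Standardising Variant Z to the population user tenure mix: 0.448·76/163 + 0.552·1/37 = 0.224.

0.22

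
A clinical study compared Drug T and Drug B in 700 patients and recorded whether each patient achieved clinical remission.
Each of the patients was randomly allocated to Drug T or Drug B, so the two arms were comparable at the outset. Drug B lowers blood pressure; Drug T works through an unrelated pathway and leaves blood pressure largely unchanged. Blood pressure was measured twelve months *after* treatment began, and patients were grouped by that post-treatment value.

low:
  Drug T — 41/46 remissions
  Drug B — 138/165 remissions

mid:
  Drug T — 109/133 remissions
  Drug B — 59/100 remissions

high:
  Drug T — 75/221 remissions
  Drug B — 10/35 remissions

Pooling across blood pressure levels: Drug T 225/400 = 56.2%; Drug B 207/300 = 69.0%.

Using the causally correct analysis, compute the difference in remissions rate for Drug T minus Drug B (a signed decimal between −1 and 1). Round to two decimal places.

Blood pressure is downstream of the drug. One should not condition on a consequence of treatment, so the overall rates are the right comparison.
The causal difference is the pooled difference: 0.562 − 0.690 = -0.128.

-0.13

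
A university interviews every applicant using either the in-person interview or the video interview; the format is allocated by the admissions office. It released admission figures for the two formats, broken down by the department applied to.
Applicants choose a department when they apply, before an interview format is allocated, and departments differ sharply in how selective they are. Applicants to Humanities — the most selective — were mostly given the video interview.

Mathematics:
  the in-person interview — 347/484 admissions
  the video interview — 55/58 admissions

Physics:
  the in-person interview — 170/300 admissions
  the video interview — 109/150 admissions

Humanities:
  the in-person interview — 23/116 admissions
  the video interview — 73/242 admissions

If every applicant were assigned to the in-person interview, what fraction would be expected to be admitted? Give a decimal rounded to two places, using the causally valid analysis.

0.53

Since department is a pre-existing factor (not a product of the interview format) and it affects the outcome on its own, it is a confounder. The stratified rates, not the pooled rate, identify the causal effect.
Standardising the in-person interview to the population department mix: 0.401·347/484 + 0.333·170/300 + 0.265·23/116 = 0.529.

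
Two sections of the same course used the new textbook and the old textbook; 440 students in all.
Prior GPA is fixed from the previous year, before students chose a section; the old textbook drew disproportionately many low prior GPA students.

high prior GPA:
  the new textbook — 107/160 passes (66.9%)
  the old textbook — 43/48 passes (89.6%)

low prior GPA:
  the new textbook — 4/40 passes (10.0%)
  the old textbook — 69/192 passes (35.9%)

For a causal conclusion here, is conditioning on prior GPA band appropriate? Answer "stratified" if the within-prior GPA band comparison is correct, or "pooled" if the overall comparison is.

Since prior GPA band is a pre-existing factor (not a product of the teaching method) and it affects the outcome on its own, it is a confounder. The stratified rates, not the pooled rate, identify the causal effect.
Within each level — high prior GPA: 66.9% vs 89.6%; low prior GPA: 10.0% vs 35.9% — the old textbook is higher every time.

stratified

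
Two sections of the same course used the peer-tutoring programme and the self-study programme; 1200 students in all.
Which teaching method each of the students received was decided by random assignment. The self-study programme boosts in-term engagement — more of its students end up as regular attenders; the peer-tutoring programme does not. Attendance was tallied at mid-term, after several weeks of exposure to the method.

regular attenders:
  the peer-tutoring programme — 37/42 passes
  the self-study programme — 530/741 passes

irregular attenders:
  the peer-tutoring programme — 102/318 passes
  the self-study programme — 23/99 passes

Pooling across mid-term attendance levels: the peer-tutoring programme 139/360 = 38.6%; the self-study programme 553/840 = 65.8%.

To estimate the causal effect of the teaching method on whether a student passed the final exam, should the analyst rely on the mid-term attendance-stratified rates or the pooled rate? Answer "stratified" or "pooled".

pooled

The stratified and pooled comparisons disagree (the peer-tutoring programme wins within each mid-term attendance; the self-study programme wins overall), so the answer turns on the causal role of mid-term attendance.
Mid-term attendance here is a post-treatment variable shaped by the teaching method; conditioning on it would introduce bias rather than remove it. The overall comparison is the causal one.
Pooled: the peer-tutoring programme 38.6% vs the self-study programme 65.8%; the self-study programme is higher overall.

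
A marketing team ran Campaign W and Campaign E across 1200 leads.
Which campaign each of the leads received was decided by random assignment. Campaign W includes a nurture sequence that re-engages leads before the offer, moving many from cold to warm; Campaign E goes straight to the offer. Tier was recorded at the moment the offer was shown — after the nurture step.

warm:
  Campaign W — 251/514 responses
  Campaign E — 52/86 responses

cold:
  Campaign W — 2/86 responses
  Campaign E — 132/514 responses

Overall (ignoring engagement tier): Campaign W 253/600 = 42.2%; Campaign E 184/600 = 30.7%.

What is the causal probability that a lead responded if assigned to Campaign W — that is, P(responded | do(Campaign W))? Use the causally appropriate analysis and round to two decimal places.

Campaign E is higher inside every engagement tier stratum but Campaign W is higher in aggregate. Whether to stratify depends on how engagement tier relates to the campaign.
Engagement tier is downstream of the campaign. One should not condition on a consequence of treatment, so the overall rates are the right comparison.
So P(outcome | do(Campaign W)) is just the pooled rate for Campaign W: 253/600 = 0.422.

0.42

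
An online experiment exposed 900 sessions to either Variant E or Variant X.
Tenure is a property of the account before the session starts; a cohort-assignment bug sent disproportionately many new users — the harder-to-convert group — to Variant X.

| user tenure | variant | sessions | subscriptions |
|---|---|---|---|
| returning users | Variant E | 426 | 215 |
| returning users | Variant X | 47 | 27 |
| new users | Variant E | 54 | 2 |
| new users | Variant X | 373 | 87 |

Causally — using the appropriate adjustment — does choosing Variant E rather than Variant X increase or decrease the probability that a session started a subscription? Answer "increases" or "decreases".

The stratified and pooled comparisons disagree (Variant X wins within each user tenure; Variant E wins overall), so the answer turns on the causal role of user tenure.
User tenure is set before the variant has any effect — it is not caused by the variant — and it independently drives the outcome. That makes it a confounder, so the causal comparison is within user tenure levels.
Within each level — returning users: 50.5% vs 57.4%; new users: 3.7% vs 23.3% — Variant X is higher every time.

decreases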